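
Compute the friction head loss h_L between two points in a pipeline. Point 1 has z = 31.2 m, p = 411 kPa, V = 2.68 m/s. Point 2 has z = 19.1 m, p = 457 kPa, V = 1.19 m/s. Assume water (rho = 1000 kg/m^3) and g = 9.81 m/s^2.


Total head at each section: H = z + p/(rho*g) + V^2/(2g).
H1 = 31.2 + 411*1000/(1000*9.81) + 2.68^2/(2*9.81)
   = 31.2 + 41.896 + 0.3661
   = 73.462 m.
H2 = 19.1 + 457*1000/(1000*9.81) + 1.19^2/(2*9.81)
   = 19.1 + 46.585 + 0.0722
   = 65.757 m.
h_L = H1 - H2 = 73.462 - 65.757 = 7.705 m.

7.705


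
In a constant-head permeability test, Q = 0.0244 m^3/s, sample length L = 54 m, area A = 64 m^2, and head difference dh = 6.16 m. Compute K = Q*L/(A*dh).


From K = Q*L / (A*dh):
Numerator: Q*L = 0.0244 * 54 = 1.3176.
Denominator: A*dh = 64 * 6.16 = 394.24.
K = 1.3176 / 394.24 = 0.003342 m/s.

0.003342


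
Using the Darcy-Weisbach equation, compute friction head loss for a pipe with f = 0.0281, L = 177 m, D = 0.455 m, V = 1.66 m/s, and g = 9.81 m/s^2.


Darcy-Weisbach equation: h_f = f * (L/D) * V^2/(2g).
f * L/D = 0.0281 * 177/0.455 = 10.9312.
V^2/(2g) = 1.66^2 / (2*9.81) = 2.7556 / 19.62 = 0.1404 m.
h_f = 10.9312 * 0.1404 = 1.535 m.

1.535


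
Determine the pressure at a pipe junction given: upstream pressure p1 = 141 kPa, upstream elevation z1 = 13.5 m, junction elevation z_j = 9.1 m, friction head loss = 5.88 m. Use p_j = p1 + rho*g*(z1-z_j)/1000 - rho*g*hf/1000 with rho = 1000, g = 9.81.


Junction pressure: p_j = p1 + rho*g*(z1 - z_j)/1000 - rho*g*hf/1000.
Elevation term = 1000*9.81*(13.5 - 9.1)/1000 = 43.164 kPa.
Friction term = 1000*9.81*5.88/1000 = 57.683 kPa.
p_j = 141 + 43.164 - 57.683 = 126.48 kPa.

126.48


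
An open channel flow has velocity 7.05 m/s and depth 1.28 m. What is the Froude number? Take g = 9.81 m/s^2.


The Froude number is defined as Fr = V / sqrt(g*y).
g*y = 9.81 * 1.28 = 12.5568.
sqrt(g*y) = sqrt(12.5568) = 3.5436.
Fr = 7.05 / 3.5436 = 1.9895.

1.9895


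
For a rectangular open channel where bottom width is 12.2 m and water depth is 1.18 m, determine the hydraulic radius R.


For a rectangular section:
Flow area A = b * y = 12.2 * 1.18 = 14.4 m^2.
Wetted perimeter P = b + 2y = 12.2 + 2*1.18 = 14.56 m.
Hydraulic radius R = A/P = 14.4 / 14.56 = 0.9887 m.

0.9887


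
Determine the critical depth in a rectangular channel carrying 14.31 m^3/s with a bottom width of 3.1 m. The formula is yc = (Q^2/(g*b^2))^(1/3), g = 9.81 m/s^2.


Using yc = (Q^2 / (g * b^2))^(1/3):
Q^2 = 14.31^2 = 204.78.
g * b^2 = 9.81 * 3.1^2 = 9.81 * 9.61 = 94.27.
Q^2 / (g*b^2) = 204.78 / 94.27 = 2.1723.
yc = 2.1723^(1/3) = 1.2951 m.

1.2951


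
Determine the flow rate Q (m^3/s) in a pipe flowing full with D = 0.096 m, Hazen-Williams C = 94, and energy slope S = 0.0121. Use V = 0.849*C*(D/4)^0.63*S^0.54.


For a full circular pipe, R = D/4 = 0.096/4 = 0.024 m.
V = 0.849 * 94 * 0.024^0.63 * 0.0121^0.54
  = 0.849 * 94 * 0.095397 * 0.092194
  = 0.7019 m/s.
Pipe area A = pi*D^2/4 = pi*0.096^2/4 = 0.0072 m^2.
Q = A * V = 0.0072 * 0.7019 = 0.0051 m^3/s.

0.0051


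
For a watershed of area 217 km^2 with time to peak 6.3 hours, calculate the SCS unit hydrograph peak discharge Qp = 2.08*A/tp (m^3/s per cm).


SCS formula: Qp = 2.08 * A / tp.
Qp = 2.08 * 217 / 6.3
   = 451.36 / 6.3
   = 71.64 m^3/s per cm.

71.64


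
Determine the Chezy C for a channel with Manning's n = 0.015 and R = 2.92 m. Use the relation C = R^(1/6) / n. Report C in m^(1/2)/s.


The Chezy coefficient relates to Manning's n through C = R^(1/6) / n.
R^(1/6) = 2.92^(1/6) = 1.195539.
C = 1.195539 / 0.015 = 79.7 m^(1/2)/s.

79.7


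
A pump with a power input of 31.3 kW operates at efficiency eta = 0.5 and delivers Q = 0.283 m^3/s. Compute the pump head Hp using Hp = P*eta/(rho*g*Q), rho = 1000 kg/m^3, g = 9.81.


Pump head formula: Hp = P * eta / (rho * g * Q).
Numerator: P * eta = 31.3 * 1000 * 0.5 = 15650.0 W.
Denominator: rho * g * Q = 1000 * 9.81 * 0.283 = 2776.23.
Hp = 15650.0 / 2776.23 = 5.64 m.

5.64


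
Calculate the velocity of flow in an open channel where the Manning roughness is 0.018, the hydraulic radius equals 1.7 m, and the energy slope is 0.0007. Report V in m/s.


Manning's equation gives V = (1/n) * R^(2/3) * S^(1/2).
First, compute R^(2/3) = 1.7^(2/3) = 1.4244.
Next, S^(1/2) = 0.0007^(1/2) = 0.026458.
Then 1/n = 1/0.018 = 55.56.
V = 55.56 * 1.4244 * 0.026458 = 2.0937 m/s.

2.0937


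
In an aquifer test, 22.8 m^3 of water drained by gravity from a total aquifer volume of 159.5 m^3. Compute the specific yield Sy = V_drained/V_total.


Specific yield Sy = Volume drained / Total volume.
Sy = 22.8 / 159.5
   = 0.1429.

0.1429


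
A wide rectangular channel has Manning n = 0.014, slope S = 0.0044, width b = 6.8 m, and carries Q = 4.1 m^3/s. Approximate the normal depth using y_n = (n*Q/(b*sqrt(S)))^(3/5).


We use the wide-channel approximation y_n = (n*Q/(b*sqrt(S)))^(3/5).
sqrt(S) = sqrt(0.0044) = 0.066332.
Numerator: n*Q = 0.014 * 4.1 = 0.0574.
Denominator: b*sqrt(S) = 6.8 * 0.066332 = 0.451058.
arg = 0.1273.
y_n = 0.1273^(3/5) = 0.2903 m.

0.2903


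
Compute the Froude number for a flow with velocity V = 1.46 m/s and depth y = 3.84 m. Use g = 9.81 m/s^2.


The Froude number is defined as Fr = V / sqrt(g*y).
g*y = 9.81 * 3.84 = 37.6704.
sqrt(g*y) = sqrt(37.6704) = 6.1376.
Fr = 1.46 / 6.1376 = 0.2379.

0.2379


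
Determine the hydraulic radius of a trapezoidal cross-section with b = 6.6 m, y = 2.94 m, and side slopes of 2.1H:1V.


For a trapezoidal section with side slope z:
A = (b + z*y)*y = (6.6 + 2.1*2.94)*2.94 = 37.556 m^2.
P = b + 2*y*sqrt(1 + z^2) = 6.6 + 2*2.94*sqrt(1 + 2.1^2) = 20.277 m.
R = A/P = 37.556 / 20.277 = 1.8522 m.

1.8522


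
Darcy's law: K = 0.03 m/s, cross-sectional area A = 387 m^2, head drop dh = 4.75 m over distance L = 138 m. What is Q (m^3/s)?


Darcy's law: Q = K * A * i, where i = dh/L.
Hydraulic gradient i = 4.75 / 138 = 0.03442.
Q = 0.03 * 387 * 0.03442
  = 0.3996 m^3/s.

0.3996


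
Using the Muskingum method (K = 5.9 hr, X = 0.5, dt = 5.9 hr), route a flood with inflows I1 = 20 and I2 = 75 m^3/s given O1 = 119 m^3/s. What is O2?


Muskingum coefficients:
denom = 2*K*(1-X) + dt = 2*5.9*(1-0.5) + 5.9 = 11.8.
C0 = (dt - 2*K*X)/denom = (5.9 - 2*5.9*0.5)/11.8 = 0.0.
C1 = (dt + 2*K*X)/denom = (5.9 + 2*5.9*0.5)/11.8 = 1.0.
C2 = (2*K*(1-X) - dt)/denom = 0.0.
O2 = C0*I2 + C1*I1 + C2*O1
   = 0.0*75 + 1.0*20 + 0.0*119
   = 20.0 m^3/s.

20.0


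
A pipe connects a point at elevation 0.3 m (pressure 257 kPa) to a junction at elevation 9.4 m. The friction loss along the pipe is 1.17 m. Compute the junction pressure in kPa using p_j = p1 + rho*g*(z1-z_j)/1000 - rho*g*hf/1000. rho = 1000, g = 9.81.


Junction pressure: p_j = p1 + rho*g*(z1 - z_j)/1000 - rho*g*hf/1000.
Elevation term = 1000*9.81*(0.3 - 9.4)/1000 = -89.271 kPa.
Friction term = 1000*9.81*1.17/1000 = 11.478 kPa.
p_j = 257 + -89.271 - 11.478 = 156.25 kPa.

156.25


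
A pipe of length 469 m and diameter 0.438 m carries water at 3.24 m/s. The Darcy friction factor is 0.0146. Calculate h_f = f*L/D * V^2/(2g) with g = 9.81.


Darcy-Weisbach equation: h_f = f * (L/D) * V^2/(2g).
f * L/D = 0.0146 * 469/0.438 = 15.6333.
V^2/(2g) = 3.24^2 / (2*9.81) = 10.4976 / 19.62 = 0.535 m.
h_f = 15.6333 * 0.535 = 8.365 m.

8.365


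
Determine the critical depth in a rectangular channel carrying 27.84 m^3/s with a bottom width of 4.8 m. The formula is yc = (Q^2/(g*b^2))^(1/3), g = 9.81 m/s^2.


Using yc = (Q^2 / (g * b^2))^(1/3):
Q^2 = 27.84^2 = 775.07.
g * b^2 = 9.81 * 4.8^2 = 9.81 * 23.04 = 226.02.
Q^2 / (g*b^2) = 775.07 / 226.02 = 3.4292.
yc = 3.4292^(1/3) = 1.508 m.

1.508


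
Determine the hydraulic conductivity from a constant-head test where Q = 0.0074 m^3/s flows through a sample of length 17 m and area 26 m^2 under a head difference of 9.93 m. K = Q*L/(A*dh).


From K = Q*L / (A*dh):
Numerator: Q*L = 0.0074 * 17 = 0.1258.
Denominator: A*dh = 26 * 9.93 = 258.18.
K = 0.1258 / 258.18 = 0.000487 m/s.

0.000487


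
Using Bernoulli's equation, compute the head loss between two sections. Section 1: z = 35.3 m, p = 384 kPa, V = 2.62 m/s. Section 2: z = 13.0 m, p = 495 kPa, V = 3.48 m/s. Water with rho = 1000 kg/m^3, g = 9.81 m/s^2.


Total head at each section: H = z + p/(rho*g) + V^2/(2g).
H1 = 35.3 + 384*1000/(1000*9.81) + 2.62^2/(2*9.81)
   = 35.3 + 39.144 + 0.3499
   = 74.794 m.
H2 = 13.0 + 495*1000/(1000*9.81) + 3.48^2/(2*9.81)
   = 13.0 + 50.459 + 0.6172
   = 64.076 m.
h_L = H1 - H2 = 74.794 - 64.076 = 10.718 m.

10.718


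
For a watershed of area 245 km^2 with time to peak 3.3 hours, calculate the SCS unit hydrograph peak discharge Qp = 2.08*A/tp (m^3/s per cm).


SCS formula: Qp = 2.08 * A / tp.
Qp = 2.08 * 245 / 3.3
   = 509.6 / 3.3
   = 154.42 m^3/s per cm.

154.42


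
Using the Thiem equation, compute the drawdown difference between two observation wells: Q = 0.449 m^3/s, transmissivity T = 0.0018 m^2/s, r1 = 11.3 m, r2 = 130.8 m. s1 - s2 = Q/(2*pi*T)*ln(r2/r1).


Thiem equation: s1 - s2 = Q/(2*pi*T) * ln(r2/r1).
ln(r2/r1) = ln(130.8/11.3) = 2.4489.
Q/(2*pi*T) = 0.449 / (2*pi*0.0018) = 0.449 / 0.0113 = 39.7003.
s1 - s2 = 39.7003 * 2.4489 = 97.2208 m.

97.2208


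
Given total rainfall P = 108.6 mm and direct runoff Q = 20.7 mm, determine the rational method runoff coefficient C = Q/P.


The runoff coefficient C = runoff depth / rainfall depth.
C = 20.7 / 108.6
  = 0.1906.

0.1906


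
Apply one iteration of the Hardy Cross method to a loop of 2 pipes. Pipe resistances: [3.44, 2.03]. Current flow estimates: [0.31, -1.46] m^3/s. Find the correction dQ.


Numerator terms (r*Q*|Q|): 3.44*0.31*|0.31| = 0.3306; 2.03*-1.46*|-1.46| = -4.3271.
Sum of numerator = -3.9966.
Denominator terms (r*|Q|): 3.44*|0.31| = 1.0664; 2.03*|-1.46| = 2.9638.
2 * sum of denominator = 2 * 4.0302 = 8.0604.
dQ = --3.9966 / 8.0604 = 0.4958 m^3/s.

0.4958


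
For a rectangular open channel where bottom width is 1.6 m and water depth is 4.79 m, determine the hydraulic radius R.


For a rectangular section:
Flow area A = b * y = 1.6 * 4.79 = 7.66 m^2.
Wetted perimeter P = b + 2y = 1.6 + 2*4.79 = 11.18 m.
Hydraulic radius R = A/P = 7.66 / 11.18 = 0.6855 m.

0.6855


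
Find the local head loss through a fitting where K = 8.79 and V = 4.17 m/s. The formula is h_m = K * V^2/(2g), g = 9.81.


Minor loss formula: h_m = K * V^2/(2g).
V^2 = 4.17^2 = 17.3889.
V^2/(2g) = 17.3889 / 19.62 = 0.8863 m.
h_m = 8.79 * 0.8863 = 7.7904 m.

7.7904


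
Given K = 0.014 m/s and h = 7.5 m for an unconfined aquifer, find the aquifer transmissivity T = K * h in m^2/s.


Transmissivity is defined as T = K * h.
T = 0.014 * 7.5
  = 0.105 m^2/s.

0.105


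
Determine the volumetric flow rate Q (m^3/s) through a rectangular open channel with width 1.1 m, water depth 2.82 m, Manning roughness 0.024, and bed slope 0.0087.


For a rectangular channel, the cross-sectional area A = b * y = 1.1 * 2.82 = 3.1 m^2.
The wetted perimeter P = b + 2y = 1.1 + 2*2.82 = 6.74 m.
Hydraulic radius R = A/P = 3.1/6.74 = 0.4602 m.
Velocity V = (1/n)*R^(2/3)*S^(1/2) = (1/0.024)*0.4602^(2/3)*0.0087^(1/2) = 2.3167 m/s.
Discharge Q = A * V = 3.1 * 2.3167 = 7.186 m^3/s.

7.186


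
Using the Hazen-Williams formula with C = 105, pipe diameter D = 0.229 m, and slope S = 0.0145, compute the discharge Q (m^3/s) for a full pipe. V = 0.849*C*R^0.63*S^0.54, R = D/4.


For a full circular pipe, R = D/4 = 0.229/4 = 0.0573 m.
V = 0.849 * 105 * 0.0573^0.63 * 0.0145^0.54
  = 0.849 * 105 * 0.164968 * 0.101657
  = 1.495 m/s.
Pipe area A = pi*D^2/4 = pi*0.229^2/4 = 0.0412 m^2.
Q = A * V = 0.0412 * 1.495 = 0.0616 m^3/s.

0.0616


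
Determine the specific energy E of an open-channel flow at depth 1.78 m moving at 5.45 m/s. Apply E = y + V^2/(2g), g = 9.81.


Specific energy E = y + V^2/(2g).
Velocity head = V^2/(2g) = 5.45^2 / (2*9.81) = 29.7025 / 19.62 = 1.5139 m.
E = 1.78 + 1.5139 = 3.2939 m.

3.2939


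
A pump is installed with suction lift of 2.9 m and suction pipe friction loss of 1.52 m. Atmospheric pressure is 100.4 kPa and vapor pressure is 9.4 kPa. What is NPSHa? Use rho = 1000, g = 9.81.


NPSHa = p_atm/(rho*g) - z_s - hf_s - p_vap/(rho*g).
p_atm/(rho*g) = 100.4*1000 / (1000*9.81) = 10.234 m.
p_vap/(rho*g) = 9.4*1000 / (1000*9.81) = 0.958 m.
NPSHa = 10.234 - 2.9 - 1.52 - 0.958
      = 4.86 m.

4.86


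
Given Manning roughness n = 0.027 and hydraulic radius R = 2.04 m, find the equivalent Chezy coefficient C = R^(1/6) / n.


The Chezy coefficient relates to Manning's n through C = R^(1/6) / n.
R^(1/6) = 2.04^(1/6) = 1.126173.
C = 1.126173 / 0.027 = 41.71 m^(1/2)/s.

41.71


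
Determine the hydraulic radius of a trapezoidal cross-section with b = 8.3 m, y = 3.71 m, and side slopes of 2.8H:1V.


For a trapezoidal section with side slope z:
A = (b + z*y)*y = (8.3 + 2.8*3.71)*3.71 = 69.332 m^2.
P = b + 2*y*sqrt(1 + z^2) = 8.3 + 2*3.71*sqrt(1 + 2.8^2) = 30.361 m.
R = A/P = 69.332 / 30.361 = 2.2836 m.

2.2836


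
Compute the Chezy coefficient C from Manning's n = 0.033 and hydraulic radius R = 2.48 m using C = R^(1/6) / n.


The Chezy coefficient relates to Manning's n through C = R^(1/6) / n.
R^(1/6) = 2.48^(1/6) = 1.163435.
C = 1.163435 / 0.033 = 35.26 m^(1/2)/s.

35.26


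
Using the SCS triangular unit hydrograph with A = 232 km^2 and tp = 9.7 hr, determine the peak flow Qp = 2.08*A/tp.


SCS formula: Qp = 2.08 * A / tp.
Qp = 2.08 * 232 / 9.7
   = 482.56 / 9.7
   = 49.75 m^3/s per cm.

49.75


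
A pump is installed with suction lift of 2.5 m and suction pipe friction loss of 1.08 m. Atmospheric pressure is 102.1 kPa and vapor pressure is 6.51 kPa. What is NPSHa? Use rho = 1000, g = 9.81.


NPSHa = p_atm/(rho*g) - z_s - hf_s - p_vap/(rho*g).
p_atm/(rho*g) = 102.1*1000 / (1000*9.81) = 10.408 m.
p_vap/(rho*g) = 6.51*1000 / (1000*9.81) = 0.664 m.
NPSHa = 10.408 - 2.5 - 1.08 - 0.664
      = 6.16 m.

6.16


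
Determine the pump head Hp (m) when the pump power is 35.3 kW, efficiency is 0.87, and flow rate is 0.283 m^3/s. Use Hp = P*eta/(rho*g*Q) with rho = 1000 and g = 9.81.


Pump head formula: Hp = P * eta / (rho * g * Q).
Numerator: P * eta = 35.3 * 1000 * 0.87 = 30711.0 W.
Denominator: rho * g * Q = 1000 * 9.81 * 0.283 = 2776.23.
Hp = 30711.0 / 2776.23 = 11.06 m.

11.06


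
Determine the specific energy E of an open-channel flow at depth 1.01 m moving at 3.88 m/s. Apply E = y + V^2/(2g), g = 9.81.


Specific energy E = y + V^2/(2g).
Velocity head = V^2/(2g) = 3.88^2 / (2*9.81) = 15.0544 / 19.62 = 0.7673 m.
E = 1.01 + 0.7673 = 1.7773 m.

1.7773


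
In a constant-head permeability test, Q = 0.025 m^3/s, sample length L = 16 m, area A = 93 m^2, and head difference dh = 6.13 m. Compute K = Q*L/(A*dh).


From K = Q*L / (A*dh):
Numerator: Q*L = 0.025 * 16 = 0.4.
Denominator: A*dh = 93 * 6.13 = 570.09.
K = 0.4 / 570.09 = 0.000702 m/s.

0.000702


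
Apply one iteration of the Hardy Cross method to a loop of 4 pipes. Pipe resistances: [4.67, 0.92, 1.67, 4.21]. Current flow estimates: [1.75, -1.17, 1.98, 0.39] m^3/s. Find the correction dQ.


Numerator terms (r*Q*|Q|): 4.67*1.75*|1.75| = 14.3019; 0.92*-1.17*|-1.17| = -1.2594; 1.67*1.98*|1.98| = 6.5471; 4.21*0.39*|0.39| = 0.6403.
Sum of numerator = 20.2299.
Denominator terms (r*|Q|): 4.67*|1.75| = 8.1725; 0.92*|-1.17| = 1.0764; 1.67*|1.98| = 3.3066; 4.21*|0.39| = 1.6419.
2 * sum of denominator = 2 * 14.1974 = 28.3948.
dQ = -20.2299 / 28.3948 = -0.7125 m^3/s.

-0.7125


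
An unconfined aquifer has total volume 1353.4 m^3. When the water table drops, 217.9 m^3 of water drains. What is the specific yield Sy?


Specific yield Sy = Volume drained / Total volume.
Sy = 217.9 / 1353.4
   = 0.161.

0.161


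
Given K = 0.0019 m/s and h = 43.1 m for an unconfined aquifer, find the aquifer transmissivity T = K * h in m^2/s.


Transmissivity is defined as T = K * h.
T = 0.0019 * 43.1
  = 0.0819 m^2/s.

0.0819


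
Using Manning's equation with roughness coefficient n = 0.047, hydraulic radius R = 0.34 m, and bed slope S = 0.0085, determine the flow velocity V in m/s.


Manning's equation gives V = (1/n) * R^(2/3) * S^(1/2).
First, compute R^(2/3) = 0.34^(2/3) = 0.4871.
Next, S^(1/2) = 0.0085^(1/2) = 0.092195.
Then 1/n = 1/0.047 = 21.28.
V = 21.28 * 0.4871 * 0.092195 = 0.9556 m/s.

0.9556


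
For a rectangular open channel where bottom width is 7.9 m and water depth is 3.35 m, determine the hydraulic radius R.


For a rectangular section:
Flow area A = b * y = 7.9 * 3.35 = 26.47 m^2.
Wetted perimeter P = b + 2y = 7.9 + 2*3.35 = 14.6 m.
Hydraulic radius R = A/P = 26.47 / 14.6 = 1.8127 m.

1.8127


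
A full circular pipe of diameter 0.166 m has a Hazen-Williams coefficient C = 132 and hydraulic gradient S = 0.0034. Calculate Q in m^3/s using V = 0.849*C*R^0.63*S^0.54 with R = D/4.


For a full circular pipe, R = D/4 = 0.166/4 = 0.0415 m.
V = 0.849 * 132 * 0.0415^0.63 * 0.0034^0.54
  = 0.849 * 132 * 0.134701 * 0.046451
  = 0.7012 m/s.
Pipe area A = pi*D^2/4 = pi*0.166^2/4 = 0.0216 m^2.
Q = A * V = 0.0216 * 0.7012 = 0.0152 m^3/s.

0.0152


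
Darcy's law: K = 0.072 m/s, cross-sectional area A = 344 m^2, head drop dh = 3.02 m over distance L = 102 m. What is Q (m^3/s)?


Darcy's law: Q = K * A * i, where i = dh/L.
Hydraulic gradient i = 3.02 / 102 = 0.029608.
Q = 0.072 * 344 * 0.029608
  = 0.7333 m^3/s.

0.7333


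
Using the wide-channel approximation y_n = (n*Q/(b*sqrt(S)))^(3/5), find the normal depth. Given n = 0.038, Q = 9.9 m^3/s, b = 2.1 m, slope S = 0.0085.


We use the wide-channel approximation y_n = (n*Q/(b*sqrt(S)))^(3/5).
sqrt(S) = sqrt(0.0085) = 0.092195.
Numerator: n*Q = 0.038 * 9.9 = 0.3762.
Denominator: b*sqrt(S) = 2.1 * 0.092195 = 0.19361.
arg = 1.9431.
y_n = 1.9431^(3/5) = 1.4897 m.

1.4897


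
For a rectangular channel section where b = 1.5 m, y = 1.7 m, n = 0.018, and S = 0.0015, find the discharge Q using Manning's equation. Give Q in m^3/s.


For a rectangular channel, the cross-sectional area A = b * y = 1.5 * 1.7 = 2.55 m^2.
The wetted perimeter P = b + 2y = 1.5 + 2*1.7 = 4.9 m.
Hydraulic radius R = A/P = 2.55/4.9 = 0.5204 m.
Velocity V = (1/n)*R^(2/3)*S^(1/2) = (1/0.018)*0.5204^(2/3)*0.0015^(1/2) = 1.3921 m/s.
Discharge Q = A * V = 2.55 * 1.3921 = 3.55 m^3/s.

3.55


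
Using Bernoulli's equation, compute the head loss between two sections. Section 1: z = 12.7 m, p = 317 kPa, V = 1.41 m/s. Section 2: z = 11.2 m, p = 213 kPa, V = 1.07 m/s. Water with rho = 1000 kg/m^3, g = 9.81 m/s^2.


Total head at each section: H = z + p/(rho*g) + V^2/(2g).
H1 = 12.7 + 317*1000/(1000*9.81) + 1.41^2/(2*9.81)
   = 12.7 + 32.314 + 0.1013
   = 45.115 m.
H2 = 11.2 + 213*1000/(1000*9.81) + 1.07^2/(2*9.81)
   = 11.2 + 21.713 + 0.0584
   = 32.971 m.
h_L = H1 - H2 = 45.115 - 32.971 = 12.144 m.

12.144


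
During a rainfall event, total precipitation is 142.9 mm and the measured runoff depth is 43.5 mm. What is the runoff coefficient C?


The runoff coefficient C = runoff depth / rainfall depth.
C = 43.5 / 142.9
  = 0.3044.

0.3044


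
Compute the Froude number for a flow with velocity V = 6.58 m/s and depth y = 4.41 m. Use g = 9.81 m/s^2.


The Froude number is defined as Fr = V / sqrt(g*y).
g*y = 9.81 * 4.41 = 43.2621.
sqrt(g*y) = sqrt(43.2621) = 6.5774.
Fr = 6.58 / 6.5774 = 1.0004.

1.0004


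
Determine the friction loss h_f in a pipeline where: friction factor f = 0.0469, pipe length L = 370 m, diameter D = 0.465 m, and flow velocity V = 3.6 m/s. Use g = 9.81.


Darcy-Weisbach equation: h_f = f * (L/D) * V^2/(2g).
f * L/D = 0.0469 * 370/0.465 = 37.3183.
V^2/(2g) = 3.6^2 / (2*9.81) = 12.96 / 19.62 = 0.6606 m.
h_f = 37.3183 * 0.6606 = 24.651 m.

24.651


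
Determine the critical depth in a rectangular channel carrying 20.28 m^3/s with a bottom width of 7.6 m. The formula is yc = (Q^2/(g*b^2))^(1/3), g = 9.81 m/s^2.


Using yc = (Q^2 / (g * b^2))^(1/3):
Q^2 = 20.28^2 = 411.28.
g * b^2 = 9.81 * 7.6^2 = 9.81 * 57.76 = 566.63.
Q^2 / (g*b^2) = 411.28 / 566.63 = 0.7258.
yc = 0.7258^(1/3) = 0.8987 m.

0.8987


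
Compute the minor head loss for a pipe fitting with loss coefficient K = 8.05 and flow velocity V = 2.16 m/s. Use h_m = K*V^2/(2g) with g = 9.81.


Minor loss formula: h_m = K * V^2/(2g).
V^2 = 2.16^2 = 4.6656.
V^2/(2g) = 4.6656 / 19.62 = 0.2378 m.
h_m = 8.05 * 0.2378 = 1.9143 m.

1.9143


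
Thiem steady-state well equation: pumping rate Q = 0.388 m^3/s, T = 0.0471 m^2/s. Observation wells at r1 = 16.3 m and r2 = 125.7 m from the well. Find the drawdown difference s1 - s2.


Thiem equation: s1 - s2 = Q/(2*pi*T) * ln(r2/r1).
ln(r2/r1) = ln(125.7/16.3) = 2.0427.
Q/(2*pi*T) = 0.388 / (2*pi*0.0471) = 0.388 / 0.2959 = 1.3111.
s1 - s2 = 1.3111 * 2.0427 = 2.6782 m.

2.6782


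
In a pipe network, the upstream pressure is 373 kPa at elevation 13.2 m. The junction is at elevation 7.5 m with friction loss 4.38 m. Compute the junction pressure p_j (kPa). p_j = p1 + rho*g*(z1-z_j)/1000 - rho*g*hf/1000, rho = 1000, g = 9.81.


Junction pressure: p_j = p1 + rho*g*(z1 - z_j)/1000 - rho*g*hf/1000.
Elevation term = 1000*9.81*(13.2 - 7.5)/1000 = 55.917 kPa.
Friction term = 1000*9.81*4.38/1000 = 42.968 kPa.
p_j = 373 + 55.917 - 42.968 = 385.95 kPa.

385.95


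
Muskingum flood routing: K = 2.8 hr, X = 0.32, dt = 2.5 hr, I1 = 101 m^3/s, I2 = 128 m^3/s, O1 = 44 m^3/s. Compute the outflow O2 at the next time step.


Muskingum coefficients:
denom = 2*K*(1-X) + dt = 2*2.8*(1-0.32) + 2.5 = 6.308.
C0 = (dt - 2*K*X)/denom = (2.5 - 2*2.8*0.32)/6.308 = 0.1122.
C1 = (dt + 2*K*X)/denom = (2.5 + 2*2.8*0.32)/6.308 = 0.6804.
C2 = (2*K*(1-X) - dt)/denom = 0.2074.
O2 = C0*I2 + C1*I1 + C2*O1
   = 0.1122*128 + 0.6804*101 + 0.2074*44
   = 92.21 m^3/s.

92.21


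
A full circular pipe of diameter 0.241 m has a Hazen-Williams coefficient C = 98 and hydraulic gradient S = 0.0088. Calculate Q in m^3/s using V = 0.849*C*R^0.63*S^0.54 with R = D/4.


For a full circular pipe, R = D/4 = 0.241/4 = 0.0602 m.
V = 0.849 * 98 * 0.0602^0.63 * 0.0088^0.54
  = 0.849 * 98 * 0.170362 * 0.077628
  = 1.1003 m/s.
Pipe area A = pi*D^2/4 = pi*0.241^2/4 = 0.0456 m^2.
Q = A * V = 0.0456 * 1.1003 = 0.0502 m^3/s.

0.0502


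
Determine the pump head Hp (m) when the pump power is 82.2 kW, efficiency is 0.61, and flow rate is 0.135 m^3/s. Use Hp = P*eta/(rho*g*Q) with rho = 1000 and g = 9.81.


Pump head formula: Hp = P * eta / (rho * g * Q).
Numerator: P * eta = 82.2 * 1000 * 0.61 = 50142.0 W.
Denominator: rho * g * Q = 1000 * 9.81 * 0.135 = 1324.35.
Hp = 50142.0 / 1324.35 = 37.86 m.

37.86


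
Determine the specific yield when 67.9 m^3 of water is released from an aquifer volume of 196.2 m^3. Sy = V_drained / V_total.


Specific yield Sy = Volume drained / Total volume.
Sy = 67.9 / 196.2
   = 0.3461.

0.3461


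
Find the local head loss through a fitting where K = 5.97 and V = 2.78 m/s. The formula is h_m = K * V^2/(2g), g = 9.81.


Minor loss formula: h_m = K * V^2/(2g).
V^2 = 2.78^2 = 7.7284.
V^2/(2g) = 7.7284 / 19.62 = 0.3939 m.
h_m = 5.97 * 0.3939 = 2.3516 m.

2.3516


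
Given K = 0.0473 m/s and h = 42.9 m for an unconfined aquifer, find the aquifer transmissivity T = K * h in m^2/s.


Transmissivity is defined as T = K * h.
T = 0.0473 * 42.9
  = 2.0292 m^2/s.

2.0292


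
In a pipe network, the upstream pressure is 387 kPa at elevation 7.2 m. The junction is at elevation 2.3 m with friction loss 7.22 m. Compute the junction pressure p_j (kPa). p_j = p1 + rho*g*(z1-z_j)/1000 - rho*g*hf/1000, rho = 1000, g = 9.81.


Junction pressure: p_j = p1 + rho*g*(z1 - z_j)/1000 - rho*g*hf/1000.
Elevation term = 1000*9.81*(7.2 - 2.3)/1000 = 48.069 kPa.
Friction term = 1000*9.81*7.22/1000 = 70.828 kPa.
p_j = 387 + 48.069 - 70.828 = 364.24 kPa.

364.24


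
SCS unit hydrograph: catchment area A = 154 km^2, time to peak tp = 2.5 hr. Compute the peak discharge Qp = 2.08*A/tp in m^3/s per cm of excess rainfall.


SCS formula: Qp = 2.08 * A / tp.
Qp = 2.08 * 154 / 2.5
   = 320.32 / 2.5
   = 128.13 m^3/s per cm.

128.13


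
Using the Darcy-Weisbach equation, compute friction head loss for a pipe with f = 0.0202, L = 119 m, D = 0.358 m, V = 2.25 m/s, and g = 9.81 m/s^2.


Darcy-Weisbach equation: h_f = f * (L/D) * V^2/(2g).
f * L/D = 0.0202 * 119/0.358 = 6.7145.
V^2/(2g) = 2.25^2 / (2*9.81) = 5.0625 / 19.62 = 0.258 m.
h_f = 6.7145 * 0.258 = 1.733 m.

1.733


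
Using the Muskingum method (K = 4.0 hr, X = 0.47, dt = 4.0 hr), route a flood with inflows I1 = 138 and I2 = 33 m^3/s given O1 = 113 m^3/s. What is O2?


Muskingum coefficients:
denom = 2*K*(1-X) + dt = 2*4.0*(1-0.47) + 4.0 = 8.24.
C0 = (dt - 2*K*X)/denom = (4.0 - 2*4.0*0.47)/8.24 = 0.0291.
C1 = (dt + 2*K*X)/denom = (4.0 + 2*4.0*0.47)/8.24 = 0.9417.
C2 = (2*K*(1-X) - dt)/denom = 0.0291.
O2 = C0*I2 + C1*I1 + C2*O1
   = 0.0291*33 + 0.9417*138 + 0.0291*113
   = 134.21 m^3/s.

134.21


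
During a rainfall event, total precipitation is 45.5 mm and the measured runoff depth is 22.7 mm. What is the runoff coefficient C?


The runoff coefficient C = runoff depth / rainfall depth.
C = 22.7 / 45.5
  = 0.4989.

0.4989


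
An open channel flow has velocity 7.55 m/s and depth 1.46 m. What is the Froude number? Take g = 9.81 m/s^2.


The Froude number is defined as Fr = V / sqrt(g*y).
g*y = 9.81 * 1.46 = 14.3226.
sqrt(g*y) = sqrt(14.3226) = 3.7845.
Fr = 7.55 / 3.7845 = 1.995.

1.995


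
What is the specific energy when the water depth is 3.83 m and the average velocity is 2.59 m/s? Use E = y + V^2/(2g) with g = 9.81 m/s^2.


Specific energy E = y + V^2/(2g).
Velocity head = V^2/(2g) = 2.59^2 / (2*9.81) = 6.7081 / 19.62 = 0.3419 m.
E = 3.83 + 0.3419 = 4.1719 m.

4.1719


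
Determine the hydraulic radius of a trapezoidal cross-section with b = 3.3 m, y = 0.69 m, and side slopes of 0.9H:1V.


For a trapezoidal section with side slope z:
A = (b + z*y)*y = (3.3 + 0.9*0.69)*0.69 = 2.705 m^2.
P = b + 2*y*sqrt(1 + z^2) = 3.3 + 2*0.69*sqrt(1 + 0.9^2) = 5.157 m.
R = A/P = 2.705 / 5.157 = 0.5247 m.

0.5247


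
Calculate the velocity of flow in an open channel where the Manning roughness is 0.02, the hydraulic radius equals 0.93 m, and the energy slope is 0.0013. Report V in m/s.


Manning's equation gives V = (1/n) * R^(2/3) * S^(1/2).
First, compute R^(2/3) = 0.93^(2/3) = 0.9528.
Next, S^(1/2) = 0.0013^(1/2) = 0.036056.
Then 1/n = 1/0.02 = 50.0.
V = 50.0 * 0.9528 * 0.036056 = 1.7176 m/s.

1.7176


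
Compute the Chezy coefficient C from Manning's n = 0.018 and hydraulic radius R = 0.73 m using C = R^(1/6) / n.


The Chezy coefficient relates to Manning's n through C = R^(1/6) / n.
R^(1/6) = 0.73^(1/6) = 0.9489.
C = 0.9489 / 0.018 = 52.72 m^(1/2)/s.

52.72


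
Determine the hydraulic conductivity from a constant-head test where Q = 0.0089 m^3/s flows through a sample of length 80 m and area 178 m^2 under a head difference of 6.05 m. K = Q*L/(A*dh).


From K = Q*L / (A*dh):
Numerator: Q*L = 0.0089 * 80 = 0.712.
Denominator: A*dh = 178 * 6.05 = 1076.9.
K = 0.712 / 1076.9 = 0.000661 m/s.

0.000661


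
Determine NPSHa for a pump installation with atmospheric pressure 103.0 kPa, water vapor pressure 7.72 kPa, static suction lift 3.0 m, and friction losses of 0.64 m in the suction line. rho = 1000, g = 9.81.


NPSHa = p_atm/(rho*g) - z_s - hf_s - p_vap/(rho*g).
p_atm/(rho*g) = 103.0*1000 / (1000*9.81) = 10.499 m.
p_vap/(rho*g) = 7.72*1000 / (1000*9.81) = 0.787 m.
NPSHa = 10.499 - 3.0 - 0.64 - 0.787
      = 6.07 m.

6.07


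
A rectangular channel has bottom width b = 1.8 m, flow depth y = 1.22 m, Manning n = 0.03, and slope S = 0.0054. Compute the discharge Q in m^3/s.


For a rectangular channel, the cross-sectional area A = b * y = 1.8 * 1.22 = 2.2 m^2.
The wetted perimeter P = b + 2y = 1.8 + 2*1.22 = 4.24 m.
Hydraulic radius R = A/P = 2.2/4.24 = 0.5179 m.
Velocity V = (1/n)*R^(2/3)*S^(1/2) = (1/0.03)*0.5179^(2/3)*0.0054^(1/2) = 1.5797 m/s.
Discharge Q = A * V = 2.2 * 1.5797 = 3.469 m^3/s.

3.469


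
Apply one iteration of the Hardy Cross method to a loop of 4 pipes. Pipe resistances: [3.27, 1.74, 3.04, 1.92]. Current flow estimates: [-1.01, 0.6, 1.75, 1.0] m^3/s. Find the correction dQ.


Numerator terms (r*Q*|Q|): 3.27*-1.01*|-1.01| = -3.3357; 1.74*0.6*|0.6| = 0.6264; 3.04*1.75*|1.75| = 9.31; 1.92*1.0*|1.0| = 1.92.
Sum of numerator = 8.5207.
Denominator terms (r*|Q|): 3.27*|-1.01| = 3.3027; 1.74*|0.6| = 1.044; 3.04*|1.75| = 5.32; 1.92*|1.0| = 1.92.
2 * sum of denominator = 2 * 11.5867 = 23.1734.
dQ = -8.5207 / 23.1734 = -0.3677 m^3/s.

-0.3677


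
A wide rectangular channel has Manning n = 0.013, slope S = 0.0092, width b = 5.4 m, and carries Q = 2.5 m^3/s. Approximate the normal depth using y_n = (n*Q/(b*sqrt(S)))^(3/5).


We use the wide-channel approximation y_n = (n*Q/(b*sqrt(S)))^(3/5).
sqrt(S) = sqrt(0.0092) = 0.095917.
Numerator: n*Q = 0.013 * 2.5 = 0.0325.
Denominator: b*sqrt(S) = 5.4 * 0.095917 = 0.517952.
arg = 0.0627.
y_n = 0.0627^(3/5) = 0.1899 m.

0.1899


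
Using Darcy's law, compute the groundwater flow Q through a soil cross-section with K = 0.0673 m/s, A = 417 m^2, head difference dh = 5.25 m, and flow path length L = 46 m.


Darcy's law: Q = K * A * i, where i = dh/L.
Hydraulic gradient i = 5.25 / 46 = 0.11413.
Q = 0.0673 * 417 * 0.11413
  = 3.203 m^3/s.

3.203


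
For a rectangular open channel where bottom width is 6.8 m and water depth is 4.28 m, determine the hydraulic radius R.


For a rectangular section:
Flow area A = b * y = 6.8 * 4.28 = 29.1 m^2.
Wetted perimeter P = b + 2y = 6.8 + 2*4.28 = 15.36 m.
Hydraulic radius R = A/P = 29.1 / 15.36 = 1.8948 m.

1.8948


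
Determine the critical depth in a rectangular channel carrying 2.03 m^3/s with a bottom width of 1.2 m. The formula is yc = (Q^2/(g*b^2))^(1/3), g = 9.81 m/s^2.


Using yc = (Q^2 / (g * b^2))^(1/3):
Q^2 = 2.03^2 = 4.12.
g * b^2 = 9.81 * 1.2^2 = 9.81 * 1.44 = 14.13.
Q^2 / (g*b^2) = 4.12 / 14.13 = 0.2916.
yc = 0.2916^(1/3) = 0.6632 m.

0.6632


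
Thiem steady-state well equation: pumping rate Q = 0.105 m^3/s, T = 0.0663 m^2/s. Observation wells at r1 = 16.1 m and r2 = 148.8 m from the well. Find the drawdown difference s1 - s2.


Thiem equation: s1 - s2 = Q/(2*pi*T) * ln(r2/r1).
ln(r2/r1) = ln(148.8/16.1) = 2.2238.
Q/(2*pi*T) = 0.105 / (2*pi*0.0663) = 0.105 / 0.4166 = 0.2521.
s1 - s2 = 0.2521 * 2.2238 = 0.5605 m.

0.5605


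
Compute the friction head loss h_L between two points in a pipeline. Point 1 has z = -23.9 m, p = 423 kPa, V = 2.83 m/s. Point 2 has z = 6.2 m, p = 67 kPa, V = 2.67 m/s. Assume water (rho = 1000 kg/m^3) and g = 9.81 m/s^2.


Total head at each section: H = z + p/(rho*g) + V^2/(2g).
H1 = -23.9 + 423*1000/(1000*9.81) + 2.83^2/(2*9.81)
   = -23.9 + 43.119 + 0.4082
   = 19.627 m.
H2 = 6.2 + 67*1000/(1000*9.81) + 2.67^2/(2*9.81)
   = 6.2 + 6.83 + 0.3633
   = 13.393 m.
h_L = H1 - H2 = 19.627 - 13.393 = 6.234 m.

6.234


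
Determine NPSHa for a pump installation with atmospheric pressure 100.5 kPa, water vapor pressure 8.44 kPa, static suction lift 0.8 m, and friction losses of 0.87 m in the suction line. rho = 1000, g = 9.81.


NPSHa = p_atm/(rho*g) - z_s - hf_s - p_vap/(rho*g).
p_atm/(rho*g) = 100.5*1000 / (1000*9.81) = 10.245 m.
p_vap/(rho*g) = 8.44*1000 / (1000*9.81) = 0.86 m.
NPSHa = 10.245 - 0.8 - 0.87 - 0.86
      = 7.71 m.

7.71


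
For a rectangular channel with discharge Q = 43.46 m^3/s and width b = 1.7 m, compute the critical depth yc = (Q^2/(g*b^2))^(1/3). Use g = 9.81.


Using yc = (Q^2 / (g * b^2))^(1/3):
Q^2 = 43.46^2 = 1888.77.
g * b^2 = 9.81 * 1.7^2 = 9.81 * 2.89 = 28.35.
Q^2 / (g*b^2) = 1888.77 / 28.35 = 66.6233.
yc = 66.6233^(1/3) = 4.0539 m.

4.0539


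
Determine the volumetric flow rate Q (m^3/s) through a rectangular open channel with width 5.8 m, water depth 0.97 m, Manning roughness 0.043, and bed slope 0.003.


For a rectangular channel, the cross-sectional area A = b * y = 5.8 * 0.97 = 5.63 m^2.
The wetted perimeter P = b + 2y = 5.8 + 2*0.97 = 7.74 m.
Hydraulic radius R = A/P = 5.63/7.74 = 0.7269 m.
Velocity V = (1/n)*R^(2/3)*S^(1/2) = (1/0.043)*0.7269^(2/3)*0.003^(1/2) = 1.0297 m/s.
Discharge Q = A * V = 5.63 * 1.0297 = 5.793 m^3/s.

5.793


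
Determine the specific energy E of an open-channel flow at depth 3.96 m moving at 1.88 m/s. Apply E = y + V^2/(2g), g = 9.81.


Specific energy E = y + V^2/(2g).
Velocity head = V^2/(2g) = 1.88^2 / (2*9.81) = 3.5344 / 19.62 = 0.1801 m.
E = 3.96 + 0.1801 = 4.1401 m.

4.1401


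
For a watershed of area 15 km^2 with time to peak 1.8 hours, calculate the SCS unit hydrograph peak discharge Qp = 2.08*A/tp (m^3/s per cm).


SCS formula: Qp = 2.08 * A / tp.
Qp = 2.08 * 15 / 1.8
   = 31.2 / 1.8
   = 17.33 m^3/s per cm.

17.33


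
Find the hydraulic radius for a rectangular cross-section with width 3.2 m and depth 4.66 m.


For a rectangular section:
Flow area A = b * y = 3.2 * 4.66 = 14.91 m^2.
Wetted perimeter P = b + 2y = 3.2 + 2*4.66 = 12.52 m.
Hydraulic radius R = A/P = 14.91 / 12.52 = 1.1911 m.

1.1911


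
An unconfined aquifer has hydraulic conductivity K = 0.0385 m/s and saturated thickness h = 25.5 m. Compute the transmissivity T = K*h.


Transmissivity is defined as T = K * h.
T = 0.0385 * 25.5
  = 0.9818 m^2/s.

0.9818


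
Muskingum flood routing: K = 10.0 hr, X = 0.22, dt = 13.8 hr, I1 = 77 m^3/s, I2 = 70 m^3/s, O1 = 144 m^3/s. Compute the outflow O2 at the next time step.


Muskingum coefficients:
denom = 2*K*(1-X) + dt = 2*10.0*(1-0.22) + 13.8 = 29.4.
C0 = (dt - 2*K*X)/denom = (13.8 - 2*10.0*0.22)/29.4 = 0.3197.
C1 = (dt + 2*K*X)/denom = (13.8 + 2*10.0*0.22)/29.4 = 0.619.
C2 = (2*K*(1-X) - dt)/denom = 0.0612.
O2 = C0*I2 + C1*I1 + C2*O1
   = 0.3197*70 + 0.619*77 + 0.0612*144
   = 78.86 m^3/s.

78.86


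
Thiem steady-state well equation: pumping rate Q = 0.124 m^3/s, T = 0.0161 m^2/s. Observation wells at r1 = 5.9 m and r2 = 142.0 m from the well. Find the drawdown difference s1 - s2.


Thiem equation: s1 - s2 = Q/(2*pi*T) * ln(r2/r1).
ln(r2/r1) = ln(142.0/5.9) = 3.1809.
Q/(2*pi*T) = 0.124 / (2*pi*0.0161) = 0.124 / 0.1012 = 1.2258.
s1 - s2 = 1.2258 * 3.1809 = 3.8991 m.

3.8991


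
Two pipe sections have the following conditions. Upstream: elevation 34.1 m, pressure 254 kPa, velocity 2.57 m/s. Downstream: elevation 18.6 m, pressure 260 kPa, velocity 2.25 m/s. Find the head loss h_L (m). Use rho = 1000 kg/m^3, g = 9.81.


Total head at each section: H = z + p/(rho*g) + V^2/(2g).
H1 = 34.1 + 254*1000/(1000*9.81) + 2.57^2/(2*9.81)
   = 34.1 + 25.892 + 0.3366
   = 60.329 m.
H2 = 18.6 + 260*1000/(1000*9.81) + 2.25^2/(2*9.81)
   = 18.6 + 26.504 + 0.258
   = 45.362 m.
h_L = H1 - H2 = 60.329 - 45.362 = 14.967 m.

14.967


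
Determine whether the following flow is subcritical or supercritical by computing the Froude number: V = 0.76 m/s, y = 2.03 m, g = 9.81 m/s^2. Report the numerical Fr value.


The Froude number is defined as Fr = V / sqrt(g*y).
g*y = 9.81 * 2.03 = 19.9143.
sqrt(g*y) = sqrt(19.9143) = 4.4625.
Fr = 0.76 / 4.4625 = 0.1703.
Since Fr < 1, the flow is subcritical.

0.1703


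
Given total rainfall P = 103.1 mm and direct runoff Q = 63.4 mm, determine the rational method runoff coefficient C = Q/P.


The runoff coefficient C = runoff depth / rainfall depth.
C = 63.4 / 103.1
  = 0.6149.

0.6149


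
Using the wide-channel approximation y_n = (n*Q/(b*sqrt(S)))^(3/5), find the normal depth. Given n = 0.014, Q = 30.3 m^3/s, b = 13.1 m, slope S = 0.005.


We use the wide-channel approximation y_n = (n*Q/(b*sqrt(S)))^(3/5).
sqrt(S) = sqrt(0.005) = 0.070711.
Numerator: n*Q = 0.014 * 30.3 = 0.4242.
Denominator: b*sqrt(S) = 13.1 * 0.070711 = 0.926314.
arg = 0.4579.
y_n = 0.4579^(3/5) = 0.6259 m.

0.6259


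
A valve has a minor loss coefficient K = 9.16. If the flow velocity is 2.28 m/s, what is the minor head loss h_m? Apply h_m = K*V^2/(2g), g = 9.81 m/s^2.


Minor loss formula: h_m = K * V^2/(2g).
V^2 = 2.28^2 = 5.1984.
V^2/(2g) = 5.1984 / 19.62 = 0.265 m.
h_m = 9.16 * 0.265 = 2.427 m.

2.427


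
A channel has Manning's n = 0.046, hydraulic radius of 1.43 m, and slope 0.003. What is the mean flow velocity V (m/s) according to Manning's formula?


Manning's equation gives V = (1/n) * R^(2/3) * S^(1/2).
First, compute R^(2/3) = 1.43^(2/3) = 1.2693.
Next, S^(1/2) = 0.003^(1/2) = 0.054772.
Then 1/n = 1/0.046 = 21.74.
V = 21.74 * 1.2693 * 0.054772 = 1.5113 m/s.

1.5113


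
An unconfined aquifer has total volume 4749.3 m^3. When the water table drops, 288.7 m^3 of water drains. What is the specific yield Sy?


Specific yield Sy = Volume drained / Total volume.
Sy = 288.7 / 4749.3
   = 0.0608.

0.0608


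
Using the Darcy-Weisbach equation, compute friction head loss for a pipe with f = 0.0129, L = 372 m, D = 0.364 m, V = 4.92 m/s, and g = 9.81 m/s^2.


Darcy-Weisbach equation: h_f = f * (L/D) * V^2/(2g).
f * L/D = 0.0129 * 372/0.364 = 13.1835.
V^2/(2g) = 4.92^2 / (2*9.81) = 24.2064 / 19.62 = 1.2338 m.
h_f = 13.1835 * 1.2338 = 16.265 m.

16.265


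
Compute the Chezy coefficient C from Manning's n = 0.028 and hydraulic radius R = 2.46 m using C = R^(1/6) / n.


The Chezy coefficient relates to Manning's n through C = R^(1/6) / n.
R^(1/6) = 2.46^(1/6) = 1.161865.
C = 1.161865 / 0.028 = 41.5 m^(1/2)/s.

41.5


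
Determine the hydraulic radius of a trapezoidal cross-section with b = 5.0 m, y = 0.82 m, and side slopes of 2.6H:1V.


For a trapezoidal section with side slope z:
A = (b + z*y)*y = (5.0 + 2.6*0.82)*0.82 = 5.848 m^2.
P = b + 2*y*sqrt(1 + z^2) = 5.0 + 2*0.82*sqrt(1 + 2.6^2) = 9.569 m.
R = A/P = 5.848 / 9.569 = 0.6112 m.

0.6112


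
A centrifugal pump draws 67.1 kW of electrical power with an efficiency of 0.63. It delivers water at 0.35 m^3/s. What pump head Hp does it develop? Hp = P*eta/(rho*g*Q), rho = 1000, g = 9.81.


Pump head formula: Hp = P * eta / (rho * g * Q).
Numerator: P * eta = 67.1 * 1000 * 0.63 = 42273.0 W.
Denominator: rho * g * Q = 1000 * 9.81 * 0.35 = 3433.5.
Hp = 42273.0 / 3433.5 = 12.31 m.

12.31


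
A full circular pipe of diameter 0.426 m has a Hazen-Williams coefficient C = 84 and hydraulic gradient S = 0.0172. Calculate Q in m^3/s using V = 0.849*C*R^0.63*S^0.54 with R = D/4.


For a full circular pipe, R = D/4 = 0.426/4 = 0.1065 m.
V = 0.849 * 84 * 0.1065^0.63 * 0.0172^0.54
  = 0.849 * 84 * 0.24391 * 0.111477
  = 1.9391 m/s.
Pipe area A = pi*D^2/4 = pi*0.426^2/4 = 0.1425 m^2.
Q = A * V = 0.1425 * 1.9391 = 0.2764 m^3/s.

0.2764


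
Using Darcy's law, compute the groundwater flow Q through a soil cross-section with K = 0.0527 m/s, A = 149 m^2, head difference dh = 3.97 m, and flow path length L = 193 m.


Darcy's law: Q = K * A * i, where i = dh/L.
Hydraulic gradient i = 3.97 / 193 = 0.02057.
Q = 0.0527 * 149 * 0.02057
  = 0.1615 m^3/s.

0.1615


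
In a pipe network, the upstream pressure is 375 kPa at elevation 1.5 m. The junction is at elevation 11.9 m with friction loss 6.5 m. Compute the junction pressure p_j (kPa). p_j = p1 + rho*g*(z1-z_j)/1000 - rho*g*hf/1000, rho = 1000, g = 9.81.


Junction pressure: p_j = p1 + rho*g*(z1 - z_j)/1000 - rho*g*hf/1000.
Elevation term = 1000*9.81*(1.5 - 11.9)/1000 = -102.024 kPa.
Friction term = 1000*9.81*6.5/1000 = 63.765 kPa.
p_j = 375 + -102.024 - 63.765 = 209.21 kPa.

209.21


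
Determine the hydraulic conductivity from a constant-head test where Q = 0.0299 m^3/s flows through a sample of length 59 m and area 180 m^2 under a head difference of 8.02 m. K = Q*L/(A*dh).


From K = Q*L / (A*dh):
Numerator: Q*L = 0.0299 * 59 = 1.7641.
Denominator: A*dh = 180 * 8.02 = 1443.6.
K = 1.7641 / 1443.6 = 0.001222 m/s.

0.001222


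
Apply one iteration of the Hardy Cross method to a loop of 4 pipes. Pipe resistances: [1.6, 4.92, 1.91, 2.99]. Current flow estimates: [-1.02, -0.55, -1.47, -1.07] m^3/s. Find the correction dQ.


Numerator terms (r*Q*|Q|): 1.6*-1.02*|-1.02| = -1.6646; 4.92*-0.55*|-0.55| = -1.4883; 1.91*-1.47*|-1.47| = -4.1273; 2.99*-1.07*|-1.07| = -3.4233.
Sum of numerator = -10.7035.
Denominator terms (r*|Q|): 1.6*|-1.02| = 1.632; 4.92*|-0.55| = 2.706; 1.91*|-1.47| = 2.8077; 2.99*|-1.07| = 3.1993.
2 * sum of denominator = 2 * 10.345 = 20.69.
dQ = --10.7035 / 20.69 = 0.5173 m^3/s.

0.5173
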